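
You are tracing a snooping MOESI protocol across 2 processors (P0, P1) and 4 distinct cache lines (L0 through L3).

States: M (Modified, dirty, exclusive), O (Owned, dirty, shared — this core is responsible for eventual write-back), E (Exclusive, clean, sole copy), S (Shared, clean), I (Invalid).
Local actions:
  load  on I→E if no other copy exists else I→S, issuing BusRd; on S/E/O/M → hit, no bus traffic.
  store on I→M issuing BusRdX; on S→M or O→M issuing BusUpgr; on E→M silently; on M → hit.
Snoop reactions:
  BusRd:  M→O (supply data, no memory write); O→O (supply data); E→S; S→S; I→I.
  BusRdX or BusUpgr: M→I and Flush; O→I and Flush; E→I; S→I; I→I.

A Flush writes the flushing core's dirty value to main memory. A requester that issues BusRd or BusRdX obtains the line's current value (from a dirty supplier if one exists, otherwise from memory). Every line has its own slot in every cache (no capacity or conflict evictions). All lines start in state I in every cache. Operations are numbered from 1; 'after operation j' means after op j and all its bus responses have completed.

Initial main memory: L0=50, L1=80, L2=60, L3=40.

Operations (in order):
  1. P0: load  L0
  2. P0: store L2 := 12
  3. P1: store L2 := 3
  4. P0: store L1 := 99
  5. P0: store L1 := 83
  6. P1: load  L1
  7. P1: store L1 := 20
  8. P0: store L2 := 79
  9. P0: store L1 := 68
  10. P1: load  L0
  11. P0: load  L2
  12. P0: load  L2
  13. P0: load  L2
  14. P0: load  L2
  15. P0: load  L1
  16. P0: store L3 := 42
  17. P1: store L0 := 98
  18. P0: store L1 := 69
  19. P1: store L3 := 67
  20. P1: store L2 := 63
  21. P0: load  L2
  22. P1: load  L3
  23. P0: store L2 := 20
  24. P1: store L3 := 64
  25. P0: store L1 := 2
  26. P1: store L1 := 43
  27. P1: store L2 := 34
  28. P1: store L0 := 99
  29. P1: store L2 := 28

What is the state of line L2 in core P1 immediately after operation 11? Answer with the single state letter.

state = I

step 1: P0: load  L0  ⟶  EI  (L0)  txn=BusRd  M[L0]=50
step 2: P0: store L2 := 12  ⟶  MI  (L2)  txn=BusRdX  M[L2]=60
step 3: P1: store L2 := 3  ⟶  IM  (L2)  txn=BusRdX+Flush  M[L2]=12
step 4: P0: store L1 := 99  ⟶  MI  (L1)  txn=BusRdX  M[L1]=80
step 5: P0: store L1 := 83  ⟶  MI  (L1)  txn=∅  M[L1]=80
step 6: P1: load  L1  ⟶  OS  (L1)  txn=BusRd  M[L1]=80
step 7: P1: store L1 := 20  ⟶  IM  (L1)  txn=BusUpgr+Flush  M[L1]=83
step 8: P0: store L2 := 79  ⟶  MI  (L2)  txn=BusRdX+Flush  M[L2]=3
step 9: P0: store L1 := 68  ⟶  MI  (L1)  txn=BusRdX+Flush  M[L1]=20
step 10: P1: load  L0  ⟶  SS  (L0)  txn=BusRd  M[L0]=50
step 11: P0: load  L2  ⟶  MI  (L2)  txn=∅  M[L2]=3
step 12: P0: load  L2  ⟶  MI  (L2)  txn=∅  M[L2]=3
step 13: P0: load  L2  ⟶  MI  (L2)  txn=∅  M[L2]=3
step 14: P0: load  L2  ⟶  MI  (L2)  txn=∅  M[L2]=3
step 15: P0: load  L1  ⟶  MI  (L1)  txn=∅  M[L1]=20
step 16: P0: store L3 := 42  ⟶  MI  (L3)  txn=BusRdX  M[L3]=40
step 17: P1: store L0 := 98  ⟶  IM  (L0)  txn=BusUpgr  M[L0]=50
step 18: P0: store L1 := 69  ⟶  MI  (L1)  txn=∅  M[L1]=20
step 19: P1: store L3 := 67  ⟶  IM  (L3)  txn=BusRdX+Flush  M[L3]=42
step 20: P1: store L2 := 63  ⟶  IM  (L2)  txn=BusRdX+Flush  M[L2]=79
step 21: P0: load  L2  ⟶  SO  (L2)  txn=BusRd  M[L2]=79
step 22: P1: load  L3  ⟶  IM  (L3)  txn=∅  M[L3]=42
step 23: P0: store L2 := 20  ⟶  MI  (L2)  txn=BusUpgr+Flush  M[L2]=63
step 24: P1: store L3 := 64  ⟶  IM  (L3)  txn=∅  M[L3]=42
step 25: P0: store L1 := 2  ⟶  MI  (L1)  txn=∅  M[L1]=20
step 26: P1: store L1 := 43  ⟶  IM  (L1)  txn=BusRdX+Flush  M[L1]=2
step 27: P1: store L2 := 34  ⟶  IM  (L2)  txn=BusRdX+Flush  M[L2]=20
step 28: P1: store L0 := 99  ⟶  IM  (L0)  txn=∅  M[L0]=50
step 29: P1: store L2 := 28  ⟶  IM  (L2)  txn=∅  M[L2]=20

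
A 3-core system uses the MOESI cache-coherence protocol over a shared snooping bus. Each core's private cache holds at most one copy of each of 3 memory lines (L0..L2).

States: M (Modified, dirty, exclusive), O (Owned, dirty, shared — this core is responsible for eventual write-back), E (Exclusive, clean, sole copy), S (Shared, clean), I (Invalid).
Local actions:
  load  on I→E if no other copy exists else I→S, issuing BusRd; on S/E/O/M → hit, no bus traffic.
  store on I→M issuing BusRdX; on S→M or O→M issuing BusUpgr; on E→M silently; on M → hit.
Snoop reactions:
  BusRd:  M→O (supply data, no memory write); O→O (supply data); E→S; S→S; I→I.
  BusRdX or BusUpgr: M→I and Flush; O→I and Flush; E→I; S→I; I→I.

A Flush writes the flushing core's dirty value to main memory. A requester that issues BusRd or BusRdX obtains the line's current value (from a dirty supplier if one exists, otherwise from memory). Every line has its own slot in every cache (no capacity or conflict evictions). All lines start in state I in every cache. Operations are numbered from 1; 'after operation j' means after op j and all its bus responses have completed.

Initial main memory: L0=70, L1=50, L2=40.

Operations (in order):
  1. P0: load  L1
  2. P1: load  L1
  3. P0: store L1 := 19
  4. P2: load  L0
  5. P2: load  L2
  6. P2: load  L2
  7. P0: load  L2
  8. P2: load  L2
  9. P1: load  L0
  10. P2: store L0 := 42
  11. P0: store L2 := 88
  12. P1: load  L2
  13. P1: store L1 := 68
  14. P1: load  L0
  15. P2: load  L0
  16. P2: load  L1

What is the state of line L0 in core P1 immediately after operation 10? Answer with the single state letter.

state = I

step 1: P0: load  L1  ⟶  EII  (L1)  txn=BusRd  M[L1]=50
step 2: P1: load  L1  ⟶  SSI  (L1)  txn=BusRd  M[L1]=50
step 3: P0: store L1 := 19  ⟶  MII  (L1)  txn=BusUpgr  M[L1]=50
step 4: P2: load  L0  ⟶  IIE  (L0)  txn=BusRd  M[L0]=70
step 5: P2: load  L2  ⟶  IIE  (L2)  txn=BusRd  M[L2]=40
step 6: P2: load  L2  ⟶  IIE  (L2)  txn=∅  M[L2]=40
step 7: P0: load  L2  ⟶  SIS  (L2)  txn=BusRd  M[L2]=40
step 8: P2: load  L2  ⟶  SIS  (L2)  txn=∅  M[L2]=40
step 9: P1: load  L0  ⟶  ISS  (L0)  txn=BusRd  M[L0]=70
step 10: P2: store L0 := 42  ⟶  IIM  (L0)  txn=BusUpgr  M[L0]=70
step 11: P0: store L2 := 88  ⟶  MII  (L2)  txn=BusUpgr  M[L2]=40
step 12: P1: load  L2  ⟶  OSI  (L2)  txn=BusRd  M[L2]=40
step 13: P1: store L1 := 68  ⟶  IMI  (L1)  txn=BusRdX+Flush  M[L1]=19
step 14: P1: load  L0  ⟶  ISO  (L0)  txn=BusRd  M[L0]=70
step 15: P2: load  L0  ⟶  ISO  (L0)  txn=∅  M[L0]=70
step 16: P2: load  L1  ⟶  IOS  (L1)  txn=BusRd  M[L1]=19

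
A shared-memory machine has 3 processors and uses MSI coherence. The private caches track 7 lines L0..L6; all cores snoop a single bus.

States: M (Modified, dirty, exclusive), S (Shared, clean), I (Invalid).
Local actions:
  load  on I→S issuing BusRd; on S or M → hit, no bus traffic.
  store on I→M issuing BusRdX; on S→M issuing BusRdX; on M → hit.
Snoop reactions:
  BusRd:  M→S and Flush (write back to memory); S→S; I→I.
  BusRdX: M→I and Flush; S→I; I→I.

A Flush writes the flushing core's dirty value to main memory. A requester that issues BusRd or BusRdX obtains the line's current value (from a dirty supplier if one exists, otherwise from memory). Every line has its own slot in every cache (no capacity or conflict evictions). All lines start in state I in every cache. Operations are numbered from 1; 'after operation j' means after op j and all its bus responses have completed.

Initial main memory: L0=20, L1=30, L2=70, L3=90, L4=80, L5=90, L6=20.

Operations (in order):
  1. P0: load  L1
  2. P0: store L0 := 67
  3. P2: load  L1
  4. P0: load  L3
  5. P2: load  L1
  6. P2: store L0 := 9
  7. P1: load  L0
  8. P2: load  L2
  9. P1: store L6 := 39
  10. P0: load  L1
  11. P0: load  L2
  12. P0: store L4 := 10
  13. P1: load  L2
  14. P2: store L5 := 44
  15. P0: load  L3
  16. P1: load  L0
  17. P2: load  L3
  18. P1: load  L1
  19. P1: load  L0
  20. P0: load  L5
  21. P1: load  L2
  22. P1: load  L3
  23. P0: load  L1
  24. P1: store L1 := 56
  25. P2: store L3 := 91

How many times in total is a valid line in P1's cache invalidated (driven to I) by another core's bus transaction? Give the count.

invalidations = 1

1. P0: load  L1  bus=[BusRd]  L1: P0=S P1=I P2=I  mem[L1]=30
2. P0: store L0 := 67  bus=[BusRdX]  L0: P0=M P1=I P2=I  mem[L0]=20
3. P2: load  L1  bus=[BusRd]  L1: P0=S P1=I P2=S  mem[L1]=30
4. P0: load  L3  bus=[BusRd]  L3: P0=S P1=I P2=I  mem[L3]=90
5. P2: load  L1  bus=[-]  L1: P0=S P1=I P2=S  mem[L1]=30
6. P2: store L0 := 9  bus=[BusRdX,Flush]  L0: P0=I P1=I P2=M  mem[L0]=67
7. P1: load  L0  bus=[BusRd,Flush]  L0: P0=I P1=S P2=S  mem[L0]=9
8. P2: load  L2  bus=[BusRd]  L2: P0=I P1=I P2=S  mem[L2]=70
9. P1: store L6 := 39  bus=[BusRdX]  L6: P0=I P1=M P2=I  mem[L6]=20
10. P0: load  L1  bus=[-]  L1: P0=S P1=I P2=S  mem[L1]=30
11. P0: load  L2  bus=[BusRd]  L2: P0=S P1=I P2=S  mem[L2]=70
12. P0: store L4 := 10  bus=[BusRdX]  L4: P0=M P1=I P2=I  mem[L4]=80
13. P1: load  L2  bus=[BusRd]  L2: P0=S P1=S P2=S  mem[L2]=70
14. P2: store L5 := 44  bus=[BusRdX]  L5: P0=I P1=I P2=M  mem[L5]=90
15. P0: load  L3  bus=[-]  L3: P0=S P1=I P2=I  mem[L3]=90
16. P1: load  L0  bus=[-]  L0: P0=I P1=S P2=S  mem[L0]=9
17. P2: load  L3  bus=[BusRd]  L3: P0=S P1=I P2=S  mem[L3]=90
18. P1: load  L1  bus=[BusRd]  L1: P0=S P1=S P2=S  mem[L1]=30
19. P1: load  L0  bus=[-]  L0: P0=I P1=S P2=S  mem[L0]=9
20. P0: load  L5  bus=[BusRd,Flush]  L5: P0=S P1=I P2=S  mem[L5]=44
21. P1: load  L2  bus=[-]  L2: P0=S P1=S P2=S  mem[L2]=70
22. P1: load  L3  bus=[BusRd]  L3: P0=S P1=S P2=S  mem[L3]=90
23. P0: load  L1  bus=[-]  L1: P0=S P1=S P2=S  mem[L1]=30
24. P1: store L1 := 56  bus=[BusRdX]  L1: P0=I P1=M P2=I  mem[L1]=30
25. P2: store L3 := 91  bus=[BusRdX]  L3: P0=I P1=I P2=M  mem[L3]=90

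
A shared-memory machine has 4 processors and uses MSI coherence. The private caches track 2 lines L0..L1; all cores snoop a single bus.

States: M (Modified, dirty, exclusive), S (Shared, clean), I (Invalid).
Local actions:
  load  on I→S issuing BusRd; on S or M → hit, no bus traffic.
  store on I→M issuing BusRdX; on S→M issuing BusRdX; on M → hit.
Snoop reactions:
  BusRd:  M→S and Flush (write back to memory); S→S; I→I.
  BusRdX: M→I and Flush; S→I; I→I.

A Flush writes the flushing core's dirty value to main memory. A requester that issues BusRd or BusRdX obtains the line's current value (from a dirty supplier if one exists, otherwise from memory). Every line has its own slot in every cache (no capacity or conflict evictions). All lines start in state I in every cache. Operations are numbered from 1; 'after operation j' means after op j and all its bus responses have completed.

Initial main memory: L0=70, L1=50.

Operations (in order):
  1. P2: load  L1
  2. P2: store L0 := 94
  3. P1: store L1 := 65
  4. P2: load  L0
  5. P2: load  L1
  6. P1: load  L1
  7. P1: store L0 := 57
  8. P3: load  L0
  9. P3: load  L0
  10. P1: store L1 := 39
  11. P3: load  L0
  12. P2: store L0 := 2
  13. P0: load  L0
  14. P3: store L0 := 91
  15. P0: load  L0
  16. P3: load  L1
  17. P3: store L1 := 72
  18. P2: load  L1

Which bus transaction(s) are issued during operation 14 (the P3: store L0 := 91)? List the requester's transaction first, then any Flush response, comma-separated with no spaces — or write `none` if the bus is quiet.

1. P2: load  L1  bus=[BusRd]  L1: P0=I P1=I P2=S P3=I  mem[L1]=50
2. P2: store L0 := 94  bus=[BusRdX]  L0: P0=I P1=I P2=M P3=I  mem[L0]=70
3. P1: store L1 := 65  bus=[BusRdX]  L1: P0=I P1=M P2=I P3=I  mem[L1]=50
4. P2: load  L0  bus=[-]  L0: P0=I P1=I P2=M P3=I  mem[L0]=70
5. P2: load  L1  bus=[BusRd,Flush]  L1: P0=I P1=S P2=S P3=I  mem[L1]=65
6. P1: load  L1  bus=[-]  L1: P0=I P1=S P2=S P3=I  mem[L1]=65
7. P1: store L0 := 57  bus=[BusRdX,Flush]  L0: P0=I P1=M P2=I P3=I  mem[L0]=94
8. P3: load  L0  bus=[BusRd,Flush]  L0: P0=I P1=S P2=I P3=S  mem[L0]=57
9. P3: load  L0  bus=[-]  L0: P0=I P1=S P2=I P3=S  mem[L0]=57
10. P1: store L1 := 39  bus=[BusRdX]  L1: P0=I P1=M P2=I P3=I  mem[L1]=65
11. P3: load  L0  bus=[-]  L0: P0=I P1=S P2=I P3=S  mem[L0]=57
12. P2: store L0 := 2  bus=[BusRdX]  L0: P0=I P1=I P2=M P3=I  mem[L0]=57
13. P0: load  L0  bus=[BusRd,Flush]  L0: P0=S P1=I P2=S P3=I  mem[L0]=2
14. P3: store L0 := 91  bus=[BusRdX]  L0: P0=I P1=I P2=I P3=M  mem[L0]=2
15. P0: load  L0  bus=[BusRd,Flush]  L0: P0=S P1=I P2=I P3=S  mem[L0]=91
16. P3: load  L1  bus=[BusRd,Flush]  L1: P0=I P1=S P2=I P3=S  mem[L1]=39
17. P3: store L1 := 72  bus=[BusRdX]  L1: P0=I P1=I P2=I P3=M  mem[L1]=39
18. P2: load  L1  bus=[BusRd,Flush]  L1: P0=I P1=I P2=S P3=S  mem[L1]=72

bus = BusRdX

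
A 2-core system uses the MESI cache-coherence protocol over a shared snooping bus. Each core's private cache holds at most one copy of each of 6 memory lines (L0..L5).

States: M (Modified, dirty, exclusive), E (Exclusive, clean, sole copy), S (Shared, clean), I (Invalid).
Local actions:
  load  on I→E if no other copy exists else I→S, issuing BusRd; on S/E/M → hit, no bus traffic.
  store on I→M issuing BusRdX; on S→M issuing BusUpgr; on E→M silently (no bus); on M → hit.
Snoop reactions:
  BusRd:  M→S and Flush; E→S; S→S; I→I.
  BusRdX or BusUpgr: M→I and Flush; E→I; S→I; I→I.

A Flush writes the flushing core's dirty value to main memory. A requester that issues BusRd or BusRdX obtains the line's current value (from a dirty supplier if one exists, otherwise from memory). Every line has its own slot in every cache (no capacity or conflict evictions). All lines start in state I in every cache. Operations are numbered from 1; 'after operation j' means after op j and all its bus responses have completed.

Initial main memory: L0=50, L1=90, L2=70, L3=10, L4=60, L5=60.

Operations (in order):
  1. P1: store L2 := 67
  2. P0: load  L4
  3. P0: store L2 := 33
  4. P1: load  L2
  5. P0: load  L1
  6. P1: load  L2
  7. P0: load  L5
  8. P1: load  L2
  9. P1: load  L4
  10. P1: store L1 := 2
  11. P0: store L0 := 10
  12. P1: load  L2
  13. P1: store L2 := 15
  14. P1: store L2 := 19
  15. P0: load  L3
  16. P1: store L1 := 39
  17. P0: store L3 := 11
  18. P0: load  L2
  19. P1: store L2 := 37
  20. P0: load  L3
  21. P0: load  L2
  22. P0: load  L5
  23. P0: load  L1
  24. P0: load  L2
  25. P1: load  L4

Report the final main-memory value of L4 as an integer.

memory[L4] = 60

step 1: P1: store L2 := 67  ⟶  IM  (L2)  txn=BusRdX  M[L2]=70
step 2: P0: load  L4  ⟶  EI  (L4)  txn=BusRd  M[L4]=60
step 3: P0: store L2 := 33  ⟶  MI  (L2)  txn=BusRdX+Flush  M[L2]=67
step 4: P1: load  L2  ⟶  SS  (L2)  txn=BusRd+Flush  M[L2]=33
step 5: P0: load  L1  ⟶  EI  (L1)  txn=BusRd  M[L1]=90
step 6: P1: load  L2  ⟶  SS  (L2)  txn=∅  M[L2]=33
step 7: P0: load  L5  ⟶  EI  (L5)  txn=BusRd  M[L5]=60
step 8: P1: load  L2  ⟶  SS  (L2)  txn=∅  M[L2]=33
step 9: P1: load  L4  ⟶  SS  (L4)  txn=BusRd  M[L4]=60
step 10: P1: store L1 := 2  ⟶  IM  (L1)  txn=BusRdX  M[L1]=90
step 11: P0: store L0 := 10  ⟶  MI  (L0)  txn=BusRdX  M[L0]=50
step 12: P1: load  L2  ⟶  SS  (L2)  txn=∅  M[L2]=33
step 13: P1: store L2 := 15  ⟶  IM  (L2)  txn=BusUpgr  M[L2]=33
step 14: P1: store L2 := 19  ⟶  IM  (L2)  txn=∅  M[L2]=33
step 15: P0: load  L3  ⟶  EI  (L3)  txn=BusRd  M[L3]=10
step 16: P1: store L1 := 39  ⟶  IM  (L1)  txn=∅  M[L1]=90
step 17: P0: store L3 := 11  ⟶  MI  (L3)  txn=∅  M[L3]=10
step 18: P0: load  L2  ⟶  SS  (L2)  txn=BusRd+Flush  M[L2]=19
step 19: P1: store L2 := 37  ⟶  IM  (L2)  txn=BusUpgr  M[L2]=19
step 20: P0: load  L3  ⟶  MI  (L3)  txn=∅  M[L3]=10
step 21: P0: load  L2  ⟶  SS  (L2)  txn=BusRd+Flush  M[L2]=37
step 22: P0: load  L5  ⟶  EI  (L5)  txn=∅  M[L5]=60
step 23: P0: load  L1  ⟶  SS  (L1)  txn=BusRd+Flush  M[L1]=39
step 24: P0: load  L2  ⟶  SS  (L2)  txn=∅  M[L2]=37
step 25: P1: load  L4  ⟶  SS  (L4)  txn=∅  M[L4]=60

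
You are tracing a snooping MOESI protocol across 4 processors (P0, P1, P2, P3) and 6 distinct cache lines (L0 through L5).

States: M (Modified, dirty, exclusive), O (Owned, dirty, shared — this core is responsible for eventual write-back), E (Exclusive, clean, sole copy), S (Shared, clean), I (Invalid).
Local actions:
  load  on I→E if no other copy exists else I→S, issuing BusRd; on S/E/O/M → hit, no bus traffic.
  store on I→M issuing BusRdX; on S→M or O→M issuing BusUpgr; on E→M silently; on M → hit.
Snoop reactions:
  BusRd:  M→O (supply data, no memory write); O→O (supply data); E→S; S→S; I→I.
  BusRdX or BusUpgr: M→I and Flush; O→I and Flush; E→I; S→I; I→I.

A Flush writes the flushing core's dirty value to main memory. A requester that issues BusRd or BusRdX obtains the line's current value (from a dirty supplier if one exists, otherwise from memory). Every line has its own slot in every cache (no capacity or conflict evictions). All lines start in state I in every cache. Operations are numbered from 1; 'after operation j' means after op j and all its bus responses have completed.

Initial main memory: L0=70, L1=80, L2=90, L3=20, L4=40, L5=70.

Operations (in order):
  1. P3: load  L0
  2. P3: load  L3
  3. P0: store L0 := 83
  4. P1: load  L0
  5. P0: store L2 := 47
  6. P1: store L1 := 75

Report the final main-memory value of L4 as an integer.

1. P3: load  L0  bus=[BusRd]  L0: P0=I P1=I P2=I P3=E  mem[L0]=70
2. P3: load  L3  bus=[BusRd]  L3: P0=I P1=I P2=I P3=E  mem[L3]=20
3. P0: store L0 := 83  bus=[BusRdX]  L0: P0=M P1=I P2=I P3=I  mem[L0]=70
4. P1: load  L0  bus=[BusRd]  L0: P0=O P1=S P2=I P3=I  mem[L0]=70
5. P0: store L2 := 47  bus=[BusRdX]  L2: P0=M P1=I P2=I P3=I  mem[L2]=90
6. P1: store L1 := 75  bus=[BusRdX]  L1: P0=I P1=M P2=I P3=I  mem[L1]=80

memory[L4] = 40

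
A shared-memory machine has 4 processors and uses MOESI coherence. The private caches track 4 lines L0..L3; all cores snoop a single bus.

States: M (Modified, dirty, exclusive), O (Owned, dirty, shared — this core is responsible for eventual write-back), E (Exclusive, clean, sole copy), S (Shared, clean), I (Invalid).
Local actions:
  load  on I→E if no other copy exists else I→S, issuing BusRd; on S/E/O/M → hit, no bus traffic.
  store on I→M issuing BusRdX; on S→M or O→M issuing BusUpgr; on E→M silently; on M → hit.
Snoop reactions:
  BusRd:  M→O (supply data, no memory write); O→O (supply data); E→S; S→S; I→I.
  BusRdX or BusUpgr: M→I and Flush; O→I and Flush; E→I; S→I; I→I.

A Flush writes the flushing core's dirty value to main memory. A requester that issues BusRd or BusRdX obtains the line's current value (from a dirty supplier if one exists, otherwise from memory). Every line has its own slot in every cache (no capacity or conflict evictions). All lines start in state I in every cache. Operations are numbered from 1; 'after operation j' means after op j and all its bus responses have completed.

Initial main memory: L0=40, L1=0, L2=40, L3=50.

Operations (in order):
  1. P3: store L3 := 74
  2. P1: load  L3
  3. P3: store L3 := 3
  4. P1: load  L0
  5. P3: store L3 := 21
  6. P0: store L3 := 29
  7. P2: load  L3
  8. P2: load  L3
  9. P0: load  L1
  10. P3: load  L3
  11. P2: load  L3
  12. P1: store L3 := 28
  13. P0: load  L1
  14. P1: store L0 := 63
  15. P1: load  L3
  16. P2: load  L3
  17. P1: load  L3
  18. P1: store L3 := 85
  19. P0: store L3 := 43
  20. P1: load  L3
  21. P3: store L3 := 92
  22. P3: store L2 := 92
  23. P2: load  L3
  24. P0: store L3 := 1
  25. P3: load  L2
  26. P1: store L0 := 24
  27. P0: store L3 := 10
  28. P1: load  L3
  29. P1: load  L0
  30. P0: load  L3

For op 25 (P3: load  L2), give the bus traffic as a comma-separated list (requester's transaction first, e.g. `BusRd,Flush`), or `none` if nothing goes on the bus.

bus = none

[1] P3: store L3 := 74 | P0:I, P1:I, P2:I, P3:M(74) | bus: BusRdX
[2] P1: load  L3 | P0:I, P1:S(74), P2:I, P3:O(74) | bus: BusRd
[3] P3: store L3 := 3 | P0:I, P1:I, P2:I, P3:M(3) | bus: BusUpgr
[4] P1: load  L0 | P0:I, P1:E(40), P2:I, P3:I | bus: BusRd
[5] P3: store L3 := 21 | P0:I, P1:I, P2:I, P3:M(21) | bus: none
[6] P0: store L3 := 29 | P0:M(29), P1:I, P2:I, P3:I | bus: BusRdX,Flush
[7] P2: load  L3 | P0:O(29), P1:I, P2:S(29), P3:I | bus: BusRd
[8] P2: load  L3 | P0:O(29), P1:I, P2:S(29), P3:I | bus: none
[9] P0: load  L1 | P0:E(0), P1:I, P2:I, P3:I | bus: BusRd
[10] P3: load  L3 | P0:O(29), P1:I, P2:S(29), P3:S(29) | bus: BusRd
[11] P2: load  L3 | P0:O(29), P1:I, P2:S(29), P3:S(29) | bus: none
[12] P1: store L3 := 28 | P0:I, P1:M(28), P2:I, P3:I | bus: BusRdX,Flush
[13] P0: load  L1 | P0:E(0), P1:I, P2:I, P3:I | bus: none
[14] P1: store L0 := 63 | P0:I, P1:M(63), P2:I, P3:I | bus: none
[15] P1: load  L3 | P0:I, P1:M(28), P2:I, P3:I | bus: none
[16] P2: load  L3 | P0:I, P1:O(28), P2:S(28), P3:I | bus: BusRd
[17] P1: load  L3 | P0:I, P1:O(28), P2:S(28), P3:I | bus: none
[18] P1: store L3 := 85 | P0:I, P1:M(85), P2:I, P3:I | bus: BusUpgr
[19] P0: store L3 := 43 | P0:M(43), P1:I, P2:I, P3:I | bus: BusRdX,Flush
[20] P1: load  L3 | P0:O(43), P1:S(43), P2:I, P3:I | bus: BusRd
[21] P3: store L3 := 92 | P0:I, P1:I, P2:I, P3:M(92) | bus: BusRdX,Flush
[22] P3: store L2 := 92 | P0:I, P1:I, P2:I, P3:M(92) | bus: BusRdX
[23] P2: load  L3 | P0:I, P1:I, P2:S(92), P3:O(92) | bus: BusRd
[24] P0: store L3 := 1 | P0:M(1), P1:I, P2:I, P3:I | bus: BusRdX,Flush
[25] P3: load  L2 | P0:I, P1:I, P2:I, P3:M(92) | bus: none
[26] P1: store L0 := 24 | P0:I, P1:M(24), P2:I, P3:I | bus: none
[27] P0: store L3 := 10 | P0:M(10), P1:I, P2:I, P3:I | bus: none
[28] P1: load  L3 | P0:O(10), P1:S(10), P2:I, P3:I | bus: BusRd
[29] P1: load  L0 | P0:I, P1:M(24), P2:I, P3:I | bus: none
[30] P0: load  L3 | P0:O(10), P1:S(10), P2:I, P3:I | bus: none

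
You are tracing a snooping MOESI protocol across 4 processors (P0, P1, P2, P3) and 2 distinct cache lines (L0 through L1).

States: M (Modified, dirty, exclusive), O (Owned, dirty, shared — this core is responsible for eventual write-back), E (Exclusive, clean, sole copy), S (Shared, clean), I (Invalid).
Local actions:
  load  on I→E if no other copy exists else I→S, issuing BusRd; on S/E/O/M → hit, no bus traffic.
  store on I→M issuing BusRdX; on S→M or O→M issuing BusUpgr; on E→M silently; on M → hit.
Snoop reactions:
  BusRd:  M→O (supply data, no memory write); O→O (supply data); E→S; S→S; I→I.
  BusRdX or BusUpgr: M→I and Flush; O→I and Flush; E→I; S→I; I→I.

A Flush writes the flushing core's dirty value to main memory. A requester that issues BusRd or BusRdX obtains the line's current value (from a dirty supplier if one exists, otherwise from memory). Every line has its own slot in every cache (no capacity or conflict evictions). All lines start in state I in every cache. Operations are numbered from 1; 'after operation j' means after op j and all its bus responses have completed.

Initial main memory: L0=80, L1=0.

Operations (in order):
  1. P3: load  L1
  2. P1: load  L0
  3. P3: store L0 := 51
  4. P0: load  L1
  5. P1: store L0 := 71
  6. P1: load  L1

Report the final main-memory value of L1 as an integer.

[1] P3: load  L1 | P0:I, P1:I, P2:I, P3:E(0) | bus: BusRd
[2] P1: load  L0 | P0:I, P1:E(80), P2:I, P3:I | bus: BusRd
[3] P3: store L0 := 51 | P0:I, P1:I, P2:I, P3:M(51) | bus: BusRdX
[4] P0: load  L1 | P0:S(0), P1:I, P2:I, P3:S(0) | bus: BusRd
[5] P1: store L0 := 71 | P0:I, P1:M(71), P2:I, P3:I | bus: BusRdX,Flush
[6] P1: load  L1 | P0:S(0), P1:S(0), P2:I, P3:S(0) | bus: BusRd

memory[L1] = 0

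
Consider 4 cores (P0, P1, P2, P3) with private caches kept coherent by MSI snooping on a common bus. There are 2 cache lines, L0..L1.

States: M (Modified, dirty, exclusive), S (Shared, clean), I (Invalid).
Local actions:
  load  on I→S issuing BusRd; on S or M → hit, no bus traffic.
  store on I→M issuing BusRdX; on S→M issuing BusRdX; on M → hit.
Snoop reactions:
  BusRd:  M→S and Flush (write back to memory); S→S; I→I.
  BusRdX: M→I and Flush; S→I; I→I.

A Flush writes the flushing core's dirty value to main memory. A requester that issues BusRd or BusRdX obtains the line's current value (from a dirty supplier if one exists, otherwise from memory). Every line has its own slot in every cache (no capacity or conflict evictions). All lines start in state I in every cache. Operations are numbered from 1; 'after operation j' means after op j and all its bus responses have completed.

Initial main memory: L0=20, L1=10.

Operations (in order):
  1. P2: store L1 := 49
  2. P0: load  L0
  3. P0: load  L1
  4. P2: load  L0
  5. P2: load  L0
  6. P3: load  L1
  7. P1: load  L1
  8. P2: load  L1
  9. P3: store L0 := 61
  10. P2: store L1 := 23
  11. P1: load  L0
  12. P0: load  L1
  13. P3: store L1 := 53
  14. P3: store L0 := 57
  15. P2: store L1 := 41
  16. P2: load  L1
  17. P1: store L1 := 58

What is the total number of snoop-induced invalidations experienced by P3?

step 1: P2: store L1 := 49  ⟶  IIMI  (L1)  txn=BusRdX  M[L1]=10
step 2: P0: load  L0  ⟶  SIII  (L0)  txn=BusRd  M[L0]=20
step 3: P0: load  L1  ⟶  SISI  (L1)  txn=BusRd+Flush  M[L1]=49
step 4: P2: load  L0  ⟶  SISI  (L0)  txn=BusRd  M[L0]=20
step 5: P2: load  L0  ⟶  SISI  (L0)  txn=∅  M[L0]=20
step 6: P3: load  L1  ⟶  SISS  (L1)  txn=BusRd  M[L1]=49
step 7: P1: load  L1  ⟶  SSSS  (L1)  txn=BusRd  M[L1]=49
step 8: P2: load  L1  ⟶  SSSS  (L1)  txn=∅  M[L1]=49
step 9: P3: store L0 := 61  ⟶  IIIM  (L0)  txn=BusRdX  M[L0]=20
step 10: P2: store L1 := 23  ⟶  IIMI  (L1)  txn=BusRdX  M[L1]=49
step 11: P1: load  L0  ⟶  ISIS  (L0)  txn=BusRd+Flush  M[L0]=61
step 12: P0: load  L1  ⟶  SISI  (L1)  txn=BusRd+Flush  M[L1]=23
step 13: P3: store L1 := 53  ⟶  IIIM  (L1)  txn=BusRdX  M[L1]=23
step 14: P3: store L0 := 57  ⟶  IIIM  (L0)  txn=BusRdX  M[L0]=61
step 15: P2: store L1 := 41  ⟶  IIMI  (L1)  txn=BusRdX+Flush  M[L1]=53
step 16: P2: load  L1  ⟶  IIMI  (L1)  txn=∅  M[L1]=53
step 17: P1: store L1 := 58  ⟶  IMII  (L1)  txn=BusRdX+Flush  M[L1]=41

invalidations = 2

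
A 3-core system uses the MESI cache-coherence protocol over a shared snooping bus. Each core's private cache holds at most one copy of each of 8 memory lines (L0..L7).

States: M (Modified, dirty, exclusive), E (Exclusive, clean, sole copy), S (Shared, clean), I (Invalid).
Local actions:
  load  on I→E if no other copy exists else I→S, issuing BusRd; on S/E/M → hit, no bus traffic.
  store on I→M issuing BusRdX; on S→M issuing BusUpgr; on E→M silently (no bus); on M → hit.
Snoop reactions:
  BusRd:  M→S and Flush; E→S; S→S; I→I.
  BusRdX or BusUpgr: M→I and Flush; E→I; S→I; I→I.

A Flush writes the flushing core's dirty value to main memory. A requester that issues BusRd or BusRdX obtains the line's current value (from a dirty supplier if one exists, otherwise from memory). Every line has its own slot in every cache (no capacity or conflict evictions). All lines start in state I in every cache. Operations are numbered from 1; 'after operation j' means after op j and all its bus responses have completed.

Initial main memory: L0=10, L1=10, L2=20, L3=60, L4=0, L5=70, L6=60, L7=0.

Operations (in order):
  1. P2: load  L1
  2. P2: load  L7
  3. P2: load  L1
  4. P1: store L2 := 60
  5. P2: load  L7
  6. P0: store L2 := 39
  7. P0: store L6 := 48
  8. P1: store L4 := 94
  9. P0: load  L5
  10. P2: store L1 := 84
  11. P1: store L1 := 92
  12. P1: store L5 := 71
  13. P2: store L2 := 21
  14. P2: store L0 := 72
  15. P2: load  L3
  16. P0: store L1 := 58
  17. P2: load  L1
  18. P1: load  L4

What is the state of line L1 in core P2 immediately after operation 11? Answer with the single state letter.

step 1: P2: load  L1  ⟶  IIE  (L1)  txn=BusRd  M[L1]=10
step 2: P2: load  L7  ⟶  IIE  (L7)  txn=BusRd  M[L7]=0
step 3: P2: load  L1  ⟶  IIE  (L1)  txn=∅  M[L1]=10
step 4: P1: store L2 := 60  ⟶  IMI  (L2)  txn=BusRdX  M[L2]=20
step 5: P2: load  L7  ⟶  IIE  (L7)  txn=∅  M[L7]=0
step 6: P0: store L2 := 39  ⟶  MII  (L2)  txn=BusRdX+Flush  M[L2]=60
step 7: P0: store L6 := 48  ⟶  MII  (L6)  txn=BusRdX  M[L6]=60
step 8: P1: store L4 := 94  ⟶  IMI  (L4)  txn=BusRdX  M[L4]=0
step 9: P0: load  L5  ⟶  EII  (L5)  txn=BusRd  M[L5]=70
step 10: P2: store L1 := 84  ⟶  IIM  (L1)  txn=∅  M[L1]=10
step 11: P1: store L1 := 92  ⟶  IMI  (L1)  txn=BusRdX+Flush  M[L1]=84
step 12: P1: store L5 := 71  ⟶  IMI  (L5)  txn=BusRdX  M[L5]=70
step 13: P2: store L2 := 21  ⟶  IIM  (L2)  txn=BusRdX+Flush  M[L2]=39
step 14: P2: store L0 := 72  ⟶  IIM  (L0)  txn=BusRdX  M[L0]=10
step 15: P2: load  L3  ⟶  IIE  (L3)  txn=BusRd  M[L3]=60
step 16: P0: store L1 := 58  ⟶  MII  (L1)  txn=BusRdX+Flush  M[L1]=92
step 17: P2: load  L1  ⟶  SIS  (L1)  txn=BusRd+Flush  M[L1]=58
step 18: P1: load  L4  ⟶  IMI  (L4)  txn=∅  M[L4]=0

state = I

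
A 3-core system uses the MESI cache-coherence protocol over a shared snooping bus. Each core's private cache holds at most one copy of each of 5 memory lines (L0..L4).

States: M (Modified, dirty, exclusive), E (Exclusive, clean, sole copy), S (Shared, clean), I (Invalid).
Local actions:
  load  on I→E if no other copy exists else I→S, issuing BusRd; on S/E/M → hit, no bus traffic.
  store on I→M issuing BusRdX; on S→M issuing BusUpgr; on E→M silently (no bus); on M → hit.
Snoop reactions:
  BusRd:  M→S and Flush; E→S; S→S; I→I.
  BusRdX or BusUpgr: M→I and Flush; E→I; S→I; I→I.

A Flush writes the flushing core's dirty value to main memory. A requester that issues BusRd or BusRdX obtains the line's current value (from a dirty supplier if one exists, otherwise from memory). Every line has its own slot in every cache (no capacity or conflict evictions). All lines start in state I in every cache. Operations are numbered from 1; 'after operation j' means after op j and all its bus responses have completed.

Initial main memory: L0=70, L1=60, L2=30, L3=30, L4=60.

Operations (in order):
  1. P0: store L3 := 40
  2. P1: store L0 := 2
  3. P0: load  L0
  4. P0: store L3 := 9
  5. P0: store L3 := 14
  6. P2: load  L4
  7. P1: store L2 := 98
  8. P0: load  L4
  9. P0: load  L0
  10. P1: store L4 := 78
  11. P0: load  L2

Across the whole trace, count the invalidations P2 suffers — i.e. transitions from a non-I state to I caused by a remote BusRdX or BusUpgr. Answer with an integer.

invalidations = 1

  op1 P0: store L3 := 40 → M/I/I on L3; bus BusRdX; mem=30
  op2 P1: store L0 := 2 → I/M/I on L0; bus BusRdX; mem=70
  op3 P0: load  L0 → S/S/I on L0; bus BusRd Flush; mem=2
  op4 P0: store L3 := 9 → M/I/I on L3; bus (none); mem=30
  op5 P0: store L3 := 14 → M/I/I on L3; bus (none); mem=30
  op6 P2: load  L4 → I/I/E on L4; bus BusRd; mem=60
  op7 P1: store L2 := 98 → I/M/I on L2; bus BusRdX; mem=30
  op8 P0: load  L4 → S/I/S on L4; bus BusRd; mem=60
  op9 P0: load  L0 → S/S/I on L0; bus (none); mem=2
  op10 P1: store L4 := 78 → I/M/I on L4; bus BusRdX; mem=60
  op11 P0: load  L2 → S/S/I on L2; bus BusRd Flush; mem=98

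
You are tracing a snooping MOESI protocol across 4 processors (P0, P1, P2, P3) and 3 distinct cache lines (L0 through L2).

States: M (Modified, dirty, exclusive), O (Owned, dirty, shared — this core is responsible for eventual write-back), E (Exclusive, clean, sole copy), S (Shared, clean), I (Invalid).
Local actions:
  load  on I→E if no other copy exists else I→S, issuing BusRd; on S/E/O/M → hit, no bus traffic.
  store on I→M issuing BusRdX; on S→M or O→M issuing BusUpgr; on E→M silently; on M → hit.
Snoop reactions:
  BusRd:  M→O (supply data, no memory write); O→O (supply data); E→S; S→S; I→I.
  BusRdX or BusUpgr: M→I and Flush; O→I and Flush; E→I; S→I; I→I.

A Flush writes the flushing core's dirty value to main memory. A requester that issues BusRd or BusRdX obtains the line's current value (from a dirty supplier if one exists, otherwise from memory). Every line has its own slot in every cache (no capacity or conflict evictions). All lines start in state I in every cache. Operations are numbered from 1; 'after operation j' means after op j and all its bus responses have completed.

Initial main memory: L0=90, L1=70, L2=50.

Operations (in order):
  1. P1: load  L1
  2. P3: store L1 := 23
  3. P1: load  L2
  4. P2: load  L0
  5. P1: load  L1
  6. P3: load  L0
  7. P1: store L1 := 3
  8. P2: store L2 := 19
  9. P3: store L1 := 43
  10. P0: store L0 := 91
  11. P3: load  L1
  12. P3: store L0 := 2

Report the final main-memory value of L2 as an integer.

memory[L2] = 50

[1] P1: load  L1 | P0:I, P1:E(70), P2:I, P3:I | bus: BusRd
[2] P3: store L1 := 23 | P0:I, P1:I, P2:I, P3:M(23) | bus: BusRdX
[3] P1: load  L2 | P0:I, P1:E(50), P2:I, P3:I | bus: BusRd
[4] P2: load  L0 | P0:I, P1:I, P2:E(90), P3:I | bus: BusRd
[5] P1: load  L1 | P0:I, P1:S(23), P2:I, P3:O(23) | bus: BusRd
[6] P3: load  L0 | P0:I, P1:I, P2:S(90), P3:S(90) | bus: BusRd
[7] P1: store L1 := 3 | P0:I, P1:M(3), P2:I, P3:I | bus: BusUpgr,Flush
[8] P2: store L2 := 19 | P0:I, P1:I, P2:M(19), P3:I | bus: BusRdX
[9] P3: store L1 := 43 | P0:I, P1:I, P2:I, P3:M(43) | bus: BusRdX,Flush
[10] P0: store L0 := 91 | P0:M(91), P1:I, P2:I, P3:I | bus: BusRdX
[11] P3: load  L1 | P0:I, P1:I, P2:I, P3:M(43) | bus: none
[12] P3: store L0 := 2 | P0:I, P1:I, P2:I, P3:M(2) | bus: BusRdX,Flush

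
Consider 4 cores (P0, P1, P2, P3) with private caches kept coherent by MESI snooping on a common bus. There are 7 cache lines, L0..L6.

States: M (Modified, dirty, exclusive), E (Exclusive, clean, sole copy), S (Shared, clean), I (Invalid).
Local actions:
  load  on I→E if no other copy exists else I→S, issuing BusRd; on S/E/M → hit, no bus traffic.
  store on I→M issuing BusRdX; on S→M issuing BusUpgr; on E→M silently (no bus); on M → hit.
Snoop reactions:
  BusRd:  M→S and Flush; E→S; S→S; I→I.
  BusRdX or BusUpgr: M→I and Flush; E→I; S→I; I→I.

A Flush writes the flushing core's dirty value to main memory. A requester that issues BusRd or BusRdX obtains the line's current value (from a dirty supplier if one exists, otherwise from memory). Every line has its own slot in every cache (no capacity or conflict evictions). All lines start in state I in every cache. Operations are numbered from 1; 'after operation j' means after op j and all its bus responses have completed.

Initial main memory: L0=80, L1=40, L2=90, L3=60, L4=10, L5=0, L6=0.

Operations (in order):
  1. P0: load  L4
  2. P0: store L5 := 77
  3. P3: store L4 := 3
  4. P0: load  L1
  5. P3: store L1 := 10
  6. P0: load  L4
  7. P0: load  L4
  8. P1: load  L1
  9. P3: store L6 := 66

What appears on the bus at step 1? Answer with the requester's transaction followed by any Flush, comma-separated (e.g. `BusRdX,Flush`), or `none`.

[1] P0: load  L4 | P0:E(10), P1:I, P2:I, P3:I | bus: BusRd
[2] P0: store L5 := 77 | P0:M(77), P1:I, P2:I, P3:I | bus: BusRdX
[3] P3: store L4 := 3 | P0:I, P1:I, P2:I, P3:M(3) | bus: BusRdX
[4] P0: load  L1 | P0:E(40), P1:I, P2:I, P3:I | bus: BusRd
[5] P3: store L1 := 10 | P0:I, P1:I, P2:I, P3:M(10) | bus: BusRdX
[6] P0: load  L4 | P0:S(3), P1:I, P2:I, P3:S(3) | bus: BusRd,Flush
[7] P0: load  L4 | P0:S(3), P1:I, P2:I, P3:S(3) | bus: none
[8] P1: load  L1 | P0:I, P1:S(10), P2:I, P3:S(10) | bus: BusRd,Flush
[9] P3: store L6 := 66 | P0:I, P1:I, P2:I, P3:M(66) | bus: BusRdX

bus = BusRd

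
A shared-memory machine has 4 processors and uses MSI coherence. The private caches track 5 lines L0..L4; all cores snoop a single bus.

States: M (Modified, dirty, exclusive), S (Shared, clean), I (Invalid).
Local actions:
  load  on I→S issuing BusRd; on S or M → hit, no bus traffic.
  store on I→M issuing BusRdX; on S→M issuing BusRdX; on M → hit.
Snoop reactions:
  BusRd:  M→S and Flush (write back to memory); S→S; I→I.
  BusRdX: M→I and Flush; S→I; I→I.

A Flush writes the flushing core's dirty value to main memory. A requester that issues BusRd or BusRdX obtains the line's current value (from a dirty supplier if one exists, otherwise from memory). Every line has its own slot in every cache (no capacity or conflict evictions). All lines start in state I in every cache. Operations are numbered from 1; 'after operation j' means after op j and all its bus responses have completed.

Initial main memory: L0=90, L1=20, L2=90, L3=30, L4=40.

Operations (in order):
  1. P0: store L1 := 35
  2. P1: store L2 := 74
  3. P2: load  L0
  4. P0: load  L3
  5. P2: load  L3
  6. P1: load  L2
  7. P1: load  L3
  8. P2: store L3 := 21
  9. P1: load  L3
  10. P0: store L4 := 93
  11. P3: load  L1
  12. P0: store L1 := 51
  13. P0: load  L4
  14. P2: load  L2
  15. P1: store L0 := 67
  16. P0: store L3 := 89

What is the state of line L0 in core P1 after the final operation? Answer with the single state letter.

state = M

step 1: P0: store L1 := 35  ⟶  MIII  (L1)  txn=BusRdX  M[L1]=20
step 2: P1: store L2 := 74  ⟶  IMII  (L2)  txn=BusRdX  M[L2]=90
step 3: P2: load  L0  ⟶  IISI  (L0)  txn=BusRd  M[L0]=90
step 4: P0: load  L3  ⟶  SIII  (L3)  txn=BusRd  M[L3]=30
step 5: P2: load  L3  ⟶  SISI  (L3)  txn=BusRd  M[L3]=30
step 6: P1: load  L2  ⟶  IMII  (L2)  txn=∅  M[L2]=90
step 7: P1: load  L3  ⟶  SSSI  (L3)  txn=BusRd  M[L3]=30
step 8: P2: store L3 := 21  ⟶  IIMI  (L3)  txn=BusRdX  M[L3]=30
step 9: P1: load  L3  ⟶  ISSI  (L3)  txn=BusRd+Flush  M[L3]=21
step 10: P0: store L4 := 93  ⟶  MIII  (L4)  txn=BusRdX  M[L4]=40
step 11: P3: load  L1  ⟶  SIIS  (L1)  txn=BusRd+Flush  M[L1]=35
step 12: P0: store L1 := 51  ⟶  MIII  (L1)  txn=BusRdX  M[L1]=35
step 13: P0: load  L4  ⟶  MIII  (L4)  txn=∅  M[L4]=40
step 14: P2: load  L2  ⟶  ISSI  (L2)  txn=BusRd+Flush  M[L2]=74
step 15: P1: store L0 := 67  ⟶  IMII  (L0)  txn=BusRdX  M[L0]=90
step 16: P0: store L3 := 89  ⟶  MIII  (L3)  txn=BusRdX  M[L3]=21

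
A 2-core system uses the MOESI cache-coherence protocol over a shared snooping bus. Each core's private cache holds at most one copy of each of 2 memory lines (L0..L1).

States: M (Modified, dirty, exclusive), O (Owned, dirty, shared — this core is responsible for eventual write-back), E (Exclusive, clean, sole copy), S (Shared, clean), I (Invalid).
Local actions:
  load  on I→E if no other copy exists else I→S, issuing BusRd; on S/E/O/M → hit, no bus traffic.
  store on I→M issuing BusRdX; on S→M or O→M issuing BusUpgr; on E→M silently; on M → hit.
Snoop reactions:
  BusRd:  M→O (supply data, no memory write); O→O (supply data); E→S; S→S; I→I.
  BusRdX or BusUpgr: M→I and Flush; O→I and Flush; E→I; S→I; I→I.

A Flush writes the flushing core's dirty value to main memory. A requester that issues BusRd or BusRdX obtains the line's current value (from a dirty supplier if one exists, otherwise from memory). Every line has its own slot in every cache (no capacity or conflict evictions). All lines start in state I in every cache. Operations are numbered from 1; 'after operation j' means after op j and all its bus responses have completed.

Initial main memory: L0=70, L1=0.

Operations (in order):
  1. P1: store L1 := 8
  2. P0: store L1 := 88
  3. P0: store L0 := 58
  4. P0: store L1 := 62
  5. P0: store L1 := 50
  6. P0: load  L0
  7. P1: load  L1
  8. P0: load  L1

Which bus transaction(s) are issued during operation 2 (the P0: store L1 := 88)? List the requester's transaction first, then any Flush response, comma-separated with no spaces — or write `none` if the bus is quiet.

bus = BusRdX,Flush

step 1: P1: store L1 := 8  ⟶  IM  (L1)  txn=BusRdX  M[L1]=0
step 2: P0: store L1 := 88  ⟶  MI  (L1)  txn=BusRdX+Flush  M[L1]=8
step 3: P0: store L0 := 58  ⟶  MI  (L0)  txn=BusRdX  M[L0]=70
step 4: P0: store L1 := 62  ⟶  MI  (L1)  txn=∅  M[L1]=8
step 5: P0: store L1 := 50  ⟶  MI  (L1)  txn=∅  M[L1]=8
step 6: P0: load  L0  ⟶  MI  (L0)  txn=∅  M[L0]=70
step 7: P1: load  L1  ⟶  OS  (L1)  txn=BusRd  M[L1]=8
step 8: P0: load  L1  ⟶  OS  (L1)  txn=∅  M[L1]=8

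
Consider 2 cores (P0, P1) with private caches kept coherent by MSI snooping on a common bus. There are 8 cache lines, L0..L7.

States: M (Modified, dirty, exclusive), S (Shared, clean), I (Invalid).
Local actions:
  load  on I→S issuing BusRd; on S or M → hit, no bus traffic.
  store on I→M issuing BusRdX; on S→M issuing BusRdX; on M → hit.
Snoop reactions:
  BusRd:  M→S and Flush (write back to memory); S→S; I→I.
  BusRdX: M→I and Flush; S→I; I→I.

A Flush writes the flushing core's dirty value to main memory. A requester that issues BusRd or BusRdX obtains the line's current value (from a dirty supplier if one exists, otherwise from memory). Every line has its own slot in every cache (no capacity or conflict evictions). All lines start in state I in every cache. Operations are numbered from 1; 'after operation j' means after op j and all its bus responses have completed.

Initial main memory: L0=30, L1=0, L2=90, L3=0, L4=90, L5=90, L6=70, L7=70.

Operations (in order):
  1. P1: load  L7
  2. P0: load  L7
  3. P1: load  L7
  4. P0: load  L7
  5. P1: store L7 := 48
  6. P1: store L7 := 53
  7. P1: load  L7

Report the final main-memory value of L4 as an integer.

memory[L4] = 90

1. P1: load  L7  bus=[BusRd]  L7: P0=I P1=S  mem[L7]=70
2. P0: load  L7  bus=[BusRd]  L7: P0=S P1=S  mem[L7]=70
3. P1: load  L7  bus=[-]  L7: P0=S P1=S  mem[L7]=70
4. P0: load  L7  bus=[-]  L7: P0=S P1=S  mem[L7]=70
5. P1: store L7 := 48  bus=[BusRdX]  L7: P0=I P1=M  mem[L7]=70
6. P1: store L7 := 53  bus=[-]  L7: P0=I P1=M  mem[L7]=70
7. P1: load  L7  bus=[-]  L7: P0=I P1=M  mem[L7]=70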